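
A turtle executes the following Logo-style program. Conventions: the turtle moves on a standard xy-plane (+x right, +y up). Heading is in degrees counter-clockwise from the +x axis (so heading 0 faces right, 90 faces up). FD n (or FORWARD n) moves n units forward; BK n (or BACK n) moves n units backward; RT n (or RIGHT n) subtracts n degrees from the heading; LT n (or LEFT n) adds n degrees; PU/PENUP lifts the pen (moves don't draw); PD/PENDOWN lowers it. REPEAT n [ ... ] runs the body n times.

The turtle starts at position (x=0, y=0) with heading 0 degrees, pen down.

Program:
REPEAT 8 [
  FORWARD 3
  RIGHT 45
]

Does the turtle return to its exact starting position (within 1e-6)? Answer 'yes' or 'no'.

Executing turtle program step by step:
Start: pos=(0,0), heading=0, pen down
REPEAT 8 [
  -- iteration 1/8 --
  FD 3: (0,0) -> (3,0) [heading=0, draw]
  RT 45: heading 0 -> 315
  -- iteration 2/8 --
  FD 3: (3,0) -> (5.121,-2.121) [heading=315, draw]
  RT 45: heading 315 -> 270
  -- iteration 3/8 --
  FD 3: (5.121,-2.121) -> (5.121,-5.121) [heading=270, draw]
  RT 45: heading 270 -> 225
  -- iteration 4/8 --
  FD 3: (5.121,-5.121) -> (3,-7.243) [heading=225, draw]
  RT 45: heading 225 -> 180
  -- iteration 5/8 --
  FD 3: (3,-7.243) -> (0,-7.243) [heading=180, draw]
  RT 45: heading 180 -> 135
  -- iteration 6/8 --
  FD 3: (0,-7.243) -> (-2.121,-5.121) [heading=135, draw]
  RT 45: heading 135 -> 90
  -- iteration 7/8 --
  FD 3: (-2.121,-5.121) -> (-2.121,-2.121) [heading=90, draw]
  RT 45: heading 90 -> 45
  -- iteration 8/8 --
  FD 3: (-2.121,-2.121) -> (0,0) [heading=45, draw]
  RT 45: heading 45 -> 0
]
Final: pos=(0,0), heading=0, 8 segment(s) drawn

Start position: (0, 0)
Final position: (0, 0)
Distance = 0; < 1e-6 -> CLOSED

Answer: yes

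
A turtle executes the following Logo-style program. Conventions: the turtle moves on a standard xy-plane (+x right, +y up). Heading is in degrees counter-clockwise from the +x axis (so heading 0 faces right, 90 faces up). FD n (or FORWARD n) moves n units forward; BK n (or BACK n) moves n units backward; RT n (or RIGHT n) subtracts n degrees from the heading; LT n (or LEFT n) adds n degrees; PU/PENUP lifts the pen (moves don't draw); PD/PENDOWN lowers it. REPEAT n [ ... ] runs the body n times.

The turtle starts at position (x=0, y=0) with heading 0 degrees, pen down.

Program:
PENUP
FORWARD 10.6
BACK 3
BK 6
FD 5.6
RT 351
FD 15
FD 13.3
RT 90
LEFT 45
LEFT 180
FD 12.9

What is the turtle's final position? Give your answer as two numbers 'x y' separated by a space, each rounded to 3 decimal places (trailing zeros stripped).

Executing turtle program step by step:
Start: pos=(0,0), heading=0, pen down
PU: pen up
FD 10.6: (0,0) -> (10.6,0) [heading=0, move]
BK 3: (10.6,0) -> (7.6,0) [heading=0, move]
BK 6: (7.6,0) -> (1.6,0) [heading=0, move]
FD 5.6: (1.6,0) -> (7.2,0) [heading=0, move]
RT 351: heading 0 -> 9
FD 15: (7.2,0) -> (22.015,2.347) [heading=9, move]
FD 13.3: (22.015,2.347) -> (35.152,4.427) [heading=9, move]
RT 90: heading 9 -> 279
LT 45: heading 279 -> 324
LT 180: heading 324 -> 144
FD 12.9: (35.152,4.427) -> (24.715,12.01) [heading=144, move]
Final: pos=(24.715,12.01), heading=144, 0 segment(s) drawn

Answer: 24.715 12.01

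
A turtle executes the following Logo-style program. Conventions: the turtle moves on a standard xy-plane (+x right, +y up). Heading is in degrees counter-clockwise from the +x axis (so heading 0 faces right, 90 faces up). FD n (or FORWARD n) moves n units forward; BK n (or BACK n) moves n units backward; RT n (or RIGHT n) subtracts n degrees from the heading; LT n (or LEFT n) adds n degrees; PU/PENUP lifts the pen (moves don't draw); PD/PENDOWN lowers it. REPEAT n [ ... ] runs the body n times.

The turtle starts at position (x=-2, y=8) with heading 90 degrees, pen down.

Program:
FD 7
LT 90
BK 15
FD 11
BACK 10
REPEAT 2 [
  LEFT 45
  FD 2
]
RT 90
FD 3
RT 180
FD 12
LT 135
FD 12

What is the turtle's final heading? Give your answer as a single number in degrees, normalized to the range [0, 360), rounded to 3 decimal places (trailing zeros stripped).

Answer: 135

Derivation:
Executing turtle program step by step:
Start: pos=(-2,8), heading=90, pen down
FD 7: (-2,8) -> (-2,15) [heading=90, draw]
LT 90: heading 90 -> 180
BK 15: (-2,15) -> (13,15) [heading=180, draw]
FD 11: (13,15) -> (2,15) [heading=180, draw]
BK 10: (2,15) -> (12,15) [heading=180, draw]
REPEAT 2 [
  -- iteration 1/2 --
  LT 45: heading 180 -> 225
  FD 2: (12,15) -> (10.586,13.586) [heading=225, draw]
  -- iteration 2/2 --
  LT 45: heading 225 -> 270
  FD 2: (10.586,13.586) -> (10.586,11.586) [heading=270, draw]
]
RT 90: heading 270 -> 180
FD 3: (10.586,11.586) -> (7.586,11.586) [heading=180, draw]
RT 180: heading 180 -> 0
FD 12: (7.586,11.586) -> (19.586,11.586) [heading=0, draw]
LT 135: heading 0 -> 135
FD 12: (19.586,11.586) -> (11.101,20.071) [heading=135, draw]
Final: pos=(11.101,20.071), heading=135, 9 segment(s) drawn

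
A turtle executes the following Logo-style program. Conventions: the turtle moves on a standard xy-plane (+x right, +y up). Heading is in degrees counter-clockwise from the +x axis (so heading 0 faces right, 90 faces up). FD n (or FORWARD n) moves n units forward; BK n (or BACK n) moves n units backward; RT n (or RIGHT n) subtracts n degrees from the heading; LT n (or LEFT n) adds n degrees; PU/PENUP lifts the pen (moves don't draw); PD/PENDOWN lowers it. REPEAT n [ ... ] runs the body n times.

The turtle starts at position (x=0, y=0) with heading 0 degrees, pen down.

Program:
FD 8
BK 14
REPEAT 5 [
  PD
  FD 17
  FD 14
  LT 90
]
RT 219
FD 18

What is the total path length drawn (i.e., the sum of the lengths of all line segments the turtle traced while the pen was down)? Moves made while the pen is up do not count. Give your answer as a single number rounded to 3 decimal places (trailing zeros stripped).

Executing turtle program step by step:
Start: pos=(0,0), heading=0, pen down
FD 8: (0,0) -> (8,0) [heading=0, draw]
BK 14: (8,0) -> (-6,0) [heading=0, draw]
REPEAT 5 [
  -- iteration 1/5 --
  PD: pen down
  FD 17: (-6,0) -> (11,0) [heading=0, draw]
  FD 14: (11,0) -> (25,0) [heading=0, draw]
  LT 90: heading 0 -> 90
  -- iteration 2/5 --
  PD: pen down
  FD 17: (25,0) -> (25,17) [heading=90, draw]
  FD 14: (25,17) -> (25,31) [heading=90, draw]
  LT 90: heading 90 -> 180
  -- iteration 3/5 --
  PD: pen down
  FD 17: (25,31) -> (8,31) [heading=180, draw]
  FD 14: (8,31) -> (-6,31) [heading=180, draw]
  LT 90: heading 180 -> 270
  -- iteration 4/5 --
  PD: pen down
  FD 17: (-6,31) -> (-6,14) [heading=270, draw]
  FD 14: (-6,14) -> (-6,0) [heading=270, draw]
  LT 90: heading 270 -> 0
  -- iteration 5/5 --
  PD: pen down
  FD 17: (-6,0) -> (11,0) [heading=0, draw]
  FD 14: (11,0) -> (25,0) [heading=0, draw]
  LT 90: heading 0 -> 90
]
RT 219: heading 90 -> 231
FD 18: (25,0) -> (13.672,-13.989) [heading=231, draw]
Final: pos=(13.672,-13.989), heading=231, 13 segment(s) drawn

Segment lengths:
  seg 1: (0,0) -> (8,0), length = 8
  seg 2: (8,0) -> (-6,0), length = 14
  seg 3: (-6,0) -> (11,0), length = 17
  seg 4: (11,0) -> (25,0), length = 14
  seg 5: (25,0) -> (25,17), length = 17
  seg 6: (25,17) -> (25,31), length = 14
  seg 7: (25,31) -> (8,31), length = 17
  seg 8: (8,31) -> (-6,31), length = 14
  seg 9: (-6,31) -> (-6,14), length = 17
  seg 10: (-6,14) -> (-6,0), length = 14
  seg 11: (-6,0) -> (11,0), length = 17
  seg 12: (11,0) -> (25,0), length = 14
  seg 13: (25,0) -> (13.672,-13.989), length = 18
Total = 195

Answer: 195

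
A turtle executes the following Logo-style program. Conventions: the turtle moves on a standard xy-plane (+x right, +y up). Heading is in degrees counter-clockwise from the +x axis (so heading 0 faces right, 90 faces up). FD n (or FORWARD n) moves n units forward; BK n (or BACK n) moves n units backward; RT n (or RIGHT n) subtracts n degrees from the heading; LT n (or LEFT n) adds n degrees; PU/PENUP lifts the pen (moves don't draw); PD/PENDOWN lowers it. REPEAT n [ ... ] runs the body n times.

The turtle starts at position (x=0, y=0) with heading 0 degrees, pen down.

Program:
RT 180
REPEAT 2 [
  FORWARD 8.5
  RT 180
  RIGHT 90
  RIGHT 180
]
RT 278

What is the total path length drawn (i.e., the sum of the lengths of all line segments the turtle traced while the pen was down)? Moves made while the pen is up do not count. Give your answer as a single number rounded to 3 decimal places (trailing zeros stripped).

Answer: 17

Derivation:
Executing turtle program step by step:
Start: pos=(0,0), heading=0, pen down
RT 180: heading 0 -> 180
REPEAT 2 [
  -- iteration 1/2 --
  FD 8.5: (0,0) -> (-8.5,0) [heading=180, draw]
  RT 180: heading 180 -> 0
  RT 90: heading 0 -> 270
  RT 180: heading 270 -> 90
  -- iteration 2/2 --
  FD 8.5: (-8.5,0) -> (-8.5,8.5) [heading=90, draw]
  RT 180: heading 90 -> 270
  RT 90: heading 270 -> 180
  RT 180: heading 180 -> 0
]
RT 278: heading 0 -> 82
Final: pos=(-8.5,8.5), heading=82, 2 segment(s) drawn

Segment lengths:
  seg 1: (0,0) -> (-8.5,0), length = 8.5
  seg 2: (-8.5,0) -> (-8.5,8.5), length = 8.5
Total = 17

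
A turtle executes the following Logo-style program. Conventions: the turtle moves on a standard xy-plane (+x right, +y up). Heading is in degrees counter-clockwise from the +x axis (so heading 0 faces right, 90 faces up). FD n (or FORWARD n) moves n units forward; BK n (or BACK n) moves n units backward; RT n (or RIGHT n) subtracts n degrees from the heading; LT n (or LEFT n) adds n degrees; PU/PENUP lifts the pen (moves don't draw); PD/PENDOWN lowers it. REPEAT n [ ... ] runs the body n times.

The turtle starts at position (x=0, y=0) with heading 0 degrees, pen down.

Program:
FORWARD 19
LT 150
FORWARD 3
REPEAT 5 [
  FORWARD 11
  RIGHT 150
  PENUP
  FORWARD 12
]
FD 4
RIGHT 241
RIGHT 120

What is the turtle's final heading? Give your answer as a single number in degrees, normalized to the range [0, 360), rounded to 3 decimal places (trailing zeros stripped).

Executing turtle program step by step:
Start: pos=(0,0), heading=0, pen down
FD 19: (0,0) -> (19,0) [heading=0, draw]
LT 150: heading 0 -> 150
FD 3: (19,0) -> (16.402,1.5) [heading=150, draw]
REPEAT 5 [
  -- iteration 1/5 --
  FD 11: (16.402,1.5) -> (6.876,7) [heading=150, draw]
  RT 150: heading 150 -> 0
  PU: pen up
  FD 12: (6.876,7) -> (18.876,7) [heading=0, move]
  -- iteration 2/5 --
  FD 11: (18.876,7) -> (29.876,7) [heading=0, move]
  RT 150: heading 0 -> 210
  PU: pen up
  FD 12: (29.876,7) -> (19.483,1) [heading=210, move]
  -- iteration 3/5 --
  FD 11: (19.483,1) -> (9.957,-4.5) [heading=210, move]
  RT 150: heading 210 -> 60
  PU: pen up
  FD 12: (9.957,-4.5) -> (15.957,5.892) [heading=60, move]
  -- iteration 4/5 --
  FD 11: (15.957,5.892) -> (21.457,15.419) [heading=60, move]
  RT 150: heading 60 -> 270
  PU: pen up
  FD 12: (21.457,15.419) -> (21.457,3.419) [heading=270, move]
  -- iteration 5/5 --
  FD 11: (21.457,3.419) -> (21.457,-7.581) [heading=270, move]
  RT 150: heading 270 -> 120
  PU: pen up
  FD 12: (21.457,-7.581) -> (15.457,2.811) [heading=120, move]
]
FD 4: (15.457,2.811) -> (13.457,6.275) [heading=120, move]
RT 241: heading 120 -> 239
RT 120: heading 239 -> 119
Final: pos=(13.457,6.275), heading=119, 3 segment(s) drawn

Answer: 119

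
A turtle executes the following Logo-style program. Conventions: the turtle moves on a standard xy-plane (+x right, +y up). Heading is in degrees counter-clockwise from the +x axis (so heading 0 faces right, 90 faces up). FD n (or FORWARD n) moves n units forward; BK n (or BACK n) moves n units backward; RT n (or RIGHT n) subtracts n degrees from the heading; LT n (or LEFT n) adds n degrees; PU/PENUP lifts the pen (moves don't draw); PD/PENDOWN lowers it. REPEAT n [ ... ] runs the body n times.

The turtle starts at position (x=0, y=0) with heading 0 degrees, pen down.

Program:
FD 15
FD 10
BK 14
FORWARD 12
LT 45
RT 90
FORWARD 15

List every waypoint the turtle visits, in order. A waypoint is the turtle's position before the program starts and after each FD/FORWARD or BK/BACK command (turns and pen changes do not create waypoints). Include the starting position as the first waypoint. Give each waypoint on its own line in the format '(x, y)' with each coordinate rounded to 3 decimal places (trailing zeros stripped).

Answer: (0, 0)
(15, 0)
(25, 0)
(11, 0)
(23, 0)
(33.607, -10.607)

Derivation:
Executing turtle program step by step:
Start: pos=(0,0), heading=0, pen down
FD 15: (0,0) -> (15,0) [heading=0, draw]
FD 10: (15,0) -> (25,0) [heading=0, draw]
BK 14: (25,0) -> (11,0) [heading=0, draw]
FD 12: (11,0) -> (23,0) [heading=0, draw]
LT 45: heading 0 -> 45
RT 90: heading 45 -> 315
FD 15: (23,0) -> (33.607,-10.607) [heading=315, draw]
Final: pos=(33.607,-10.607), heading=315, 5 segment(s) drawn
Waypoints (6 total):
(0, 0)
(15, 0)
(25, 0)
(11, 0)
(23, 0)
(33.607, -10.607)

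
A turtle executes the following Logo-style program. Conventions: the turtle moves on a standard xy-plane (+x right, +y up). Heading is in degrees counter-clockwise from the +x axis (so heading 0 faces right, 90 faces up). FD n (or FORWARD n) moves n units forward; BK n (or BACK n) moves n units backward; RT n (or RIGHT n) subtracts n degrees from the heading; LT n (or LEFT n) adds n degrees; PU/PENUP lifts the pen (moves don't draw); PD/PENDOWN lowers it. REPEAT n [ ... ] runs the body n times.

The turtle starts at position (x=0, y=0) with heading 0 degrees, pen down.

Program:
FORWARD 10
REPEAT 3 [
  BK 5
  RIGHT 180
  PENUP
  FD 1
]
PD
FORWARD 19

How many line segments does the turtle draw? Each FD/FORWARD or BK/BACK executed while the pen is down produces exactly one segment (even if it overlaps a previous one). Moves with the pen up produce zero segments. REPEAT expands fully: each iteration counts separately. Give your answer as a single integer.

Answer: 3

Derivation:
Executing turtle program step by step:
Start: pos=(0,0), heading=0, pen down
FD 10: (0,0) -> (10,0) [heading=0, draw]
REPEAT 3 [
  -- iteration 1/3 --
  BK 5: (10,0) -> (5,0) [heading=0, draw]
  RT 180: heading 0 -> 180
  PU: pen up
  FD 1: (5,0) -> (4,0) [heading=180, move]
  -- iteration 2/3 --
  BK 5: (4,0) -> (9,0) [heading=180, move]
  RT 180: heading 180 -> 0
  PU: pen up
  FD 1: (9,0) -> (10,0) [heading=0, move]
  -- iteration 3/3 --
  BK 5: (10,0) -> (5,0) [heading=0, move]
  RT 180: heading 0 -> 180
  PU: pen up
  FD 1: (5,0) -> (4,0) [heading=180, move]
]
PD: pen down
FD 19: (4,0) -> (-15,0) [heading=180, draw]
Final: pos=(-15,0), heading=180, 3 segment(s) drawn
Segments drawn: 3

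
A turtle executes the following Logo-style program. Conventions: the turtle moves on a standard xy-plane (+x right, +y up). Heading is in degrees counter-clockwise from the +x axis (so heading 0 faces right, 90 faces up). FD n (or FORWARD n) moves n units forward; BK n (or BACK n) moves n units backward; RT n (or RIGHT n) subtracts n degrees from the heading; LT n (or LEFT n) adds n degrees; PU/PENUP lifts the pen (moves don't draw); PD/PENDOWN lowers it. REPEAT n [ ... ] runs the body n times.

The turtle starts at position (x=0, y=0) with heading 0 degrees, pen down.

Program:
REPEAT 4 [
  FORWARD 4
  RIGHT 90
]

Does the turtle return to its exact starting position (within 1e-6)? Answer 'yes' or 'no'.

Answer: yes

Derivation:
Executing turtle program step by step:
Start: pos=(0,0), heading=0, pen down
REPEAT 4 [
  -- iteration 1/4 --
  FD 4: (0,0) -> (4,0) [heading=0, draw]
  RT 90: heading 0 -> 270
  -- iteration 2/4 --
  FD 4: (4,0) -> (4,-4) [heading=270, draw]
  RT 90: heading 270 -> 180
  -- iteration 3/4 --
  FD 4: (4,-4) -> (0,-4) [heading=180, draw]
  RT 90: heading 180 -> 90
  -- iteration 4/4 --
  FD 4: (0,-4) -> (0,0) [heading=90, draw]
  RT 90: heading 90 -> 0
]
Final: pos=(0,0), heading=0, 4 segment(s) drawn

Start position: (0, 0)
Final position: (0, 0)
Distance = 0; < 1e-6 -> CLOSED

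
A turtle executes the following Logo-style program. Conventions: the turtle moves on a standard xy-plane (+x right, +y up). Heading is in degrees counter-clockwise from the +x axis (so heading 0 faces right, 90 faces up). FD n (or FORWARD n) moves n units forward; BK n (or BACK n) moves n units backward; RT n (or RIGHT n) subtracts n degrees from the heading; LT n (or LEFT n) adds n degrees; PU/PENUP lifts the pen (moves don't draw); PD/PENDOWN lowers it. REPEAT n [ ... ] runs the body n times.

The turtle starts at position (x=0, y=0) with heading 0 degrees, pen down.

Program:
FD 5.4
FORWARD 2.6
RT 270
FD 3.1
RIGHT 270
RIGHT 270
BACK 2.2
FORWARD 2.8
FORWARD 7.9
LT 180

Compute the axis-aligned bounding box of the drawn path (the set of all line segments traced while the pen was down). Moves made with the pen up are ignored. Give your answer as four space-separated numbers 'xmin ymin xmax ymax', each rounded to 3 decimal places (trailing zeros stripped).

Executing turtle program step by step:
Start: pos=(0,0), heading=0, pen down
FD 5.4: (0,0) -> (5.4,0) [heading=0, draw]
FD 2.6: (5.4,0) -> (8,0) [heading=0, draw]
RT 270: heading 0 -> 90
FD 3.1: (8,0) -> (8,3.1) [heading=90, draw]
RT 270: heading 90 -> 180
RT 270: heading 180 -> 270
BK 2.2: (8,3.1) -> (8,5.3) [heading=270, draw]
FD 2.8: (8,5.3) -> (8,2.5) [heading=270, draw]
FD 7.9: (8,2.5) -> (8,-5.4) [heading=270, draw]
LT 180: heading 270 -> 90
Final: pos=(8,-5.4), heading=90, 6 segment(s) drawn

Segment endpoints: x in {0, 5.4, 8, 8, 8, 8}, y in {-5.4, 0, 2.5, 3.1, 5.3}
xmin=0, ymin=-5.4, xmax=8, ymax=5.3

Answer: 0 -5.4 8 5.3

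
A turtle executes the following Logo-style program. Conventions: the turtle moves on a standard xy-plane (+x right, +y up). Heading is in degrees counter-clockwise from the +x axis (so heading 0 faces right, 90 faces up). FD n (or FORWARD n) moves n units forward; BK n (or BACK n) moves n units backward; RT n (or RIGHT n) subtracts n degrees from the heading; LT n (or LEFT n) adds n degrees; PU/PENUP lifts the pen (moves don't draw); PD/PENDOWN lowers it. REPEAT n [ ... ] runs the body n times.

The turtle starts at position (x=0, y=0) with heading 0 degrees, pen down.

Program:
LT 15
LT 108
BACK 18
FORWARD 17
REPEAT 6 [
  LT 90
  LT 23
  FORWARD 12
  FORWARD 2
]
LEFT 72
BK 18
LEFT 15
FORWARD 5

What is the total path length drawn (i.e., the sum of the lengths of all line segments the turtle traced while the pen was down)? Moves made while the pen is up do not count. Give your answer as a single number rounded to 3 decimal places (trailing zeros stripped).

Answer: 142

Derivation:
Executing turtle program step by step:
Start: pos=(0,0), heading=0, pen down
LT 15: heading 0 -> 15
LT 108: heading 15 -> 123
BK 18: (0,0) -> (9.804,-15.096) [heading=123, draw]
FD 17: (9.804,-15.096) -> (0.545,-0.839) [heading=123, draw]
REPEAT 6 [
  -- iteration 1/6 --
  LT 90: heading 123 -> 213
  LT 23: heading 213 -> 236
  FD 12: (0.545,-0.839) -> (-6.166,-10.787) [heading=236, draw]
  FD 2: (-6.166,-10.787) -> (-7.284,-12.445) [heading=236, draw]
  -- iteration 2/6 --
  LT 90: heading 236 -> 326
  LT 23: heading 326 -> 349
  FD 12: (-7.284,-12.445) -> (4.495,-14.735) [heading=349, draw]
  FD 2: (4.495,-14.735) -> (6.459,-15.117) [heading=349, draw]
  -- iteration 3/6 --
  LT 90: heading 349 -> 79
  LT 23: heading 79 -> 102
  FD 12: (6.459,-15.117) -> (3.964,-3.379) [heading=102, draw]
  FD 2: (3.964,-3.379) -> (3.548,-1.422) [heading=102, draw]
  -- iteration 4/6 --
  LT 90: heading 102 -> 192
  LT 23: heading 192 -> 215
  FD 12: (3.548,-1.422) -> (-6.282,-8.305) [heading=215, draw]
  FD 2: (-6.282,-8.305) -> (-7.92,-9.453) [heading=215, draw]
  -- iteration 5/6 --
  LT 90: heading 215 -> 305
  LT 23: heading 305 -> 328
  FD 12: (-7.92,-9.453) -> (2.256,-15.812) [heading=328, draw]
  FD 2: (2.256,-15.812) -> (3.953,-16.871) [heading=328, draw]
  -- iteration 6/6 --
  LT 90: heading 328 -> 58
  LT 23: heading 58 -> 81
  FD 12: (3.953,-16.871) -> (5.83,-5.019) [heading=81, draw]
  FD 2: (5.83,-5.019) -> (6.143,-3.044) [heading=81, draw]
]
LT 72: heading 81 -> 153
BK 18: (6.143,-3.044) -> (22.181,-11.216) [heading=153, draw]
LT 15: heading 153 -> 168
FD 5: (22.181,-11.216) -> (17.29,-10.176) [heading=168, draw]
Final: pos=(17.29,-10.176), heading=168, 16 segment(s) drawn

Segment lengths:
  seg 1: (0,0) -> (9.804,-15.096), length = 18
  seg 2: (9.804,-15.096) -> (0.545,-0.839), length = 17
  seg 3: (0.545,-0.839) -> (-6.166,-10.787), length = 12
  seg 4: (-6.166,-10.787) -> (-7.284,-12.445), length = 2
  seg 5: (-7.284,-12.445) -> (4.495,-14.735), length = 12
  seg 6: (4.495,-14.735) -> (6.459,-15.117), length = 2
  seg 7: (6.459,-15.117) -> (3.964,-3.379), length = 12
  seg 8: (3.964,-3.379) -> (3.548,-1.422), length = 2
  seg 9: (3.548,-1.422) -> (-6.282,-8.305), length = 12
  seg 10: (-6.282,-8.305) -> (-7.92,-9.453), length = 2
  seg 11: (-7.92,-9.453) -> (2.256,-15.812), length = 12
  seg 12: (2.256,-15.812) -> (3.953,-16.871), length = 2
  seg 13: (3.953,-16.871) -> (5.83,-5.019), length = 12
  seg 14: (5.83,-5.019) -> (6.143,-3.044), length = 2
  seg 15: (6.143,-3.044) -> (22.181,-11.216), length = 18
  seg 16: (22.181,-11.216) -> (17.29,-10.176), length = 5
Total = 142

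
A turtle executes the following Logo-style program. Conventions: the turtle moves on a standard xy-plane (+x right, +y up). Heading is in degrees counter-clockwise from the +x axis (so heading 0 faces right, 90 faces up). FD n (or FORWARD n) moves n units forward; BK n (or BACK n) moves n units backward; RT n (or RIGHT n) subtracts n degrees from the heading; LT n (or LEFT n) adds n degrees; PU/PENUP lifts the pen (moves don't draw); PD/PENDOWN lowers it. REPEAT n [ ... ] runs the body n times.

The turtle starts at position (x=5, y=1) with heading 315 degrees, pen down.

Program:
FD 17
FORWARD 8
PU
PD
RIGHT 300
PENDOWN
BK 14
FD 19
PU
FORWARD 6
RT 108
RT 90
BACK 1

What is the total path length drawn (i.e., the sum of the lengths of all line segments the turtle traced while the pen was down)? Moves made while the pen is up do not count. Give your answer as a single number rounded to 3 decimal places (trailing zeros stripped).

Executing turtle program step by step:
Start: pos=(5,1), heading=315, pen down
FD 17: (5,1) -> (17.021,-11.021) [heading=315, draw]
FD 8: (17.021,-11.021) -> (22.678,-16.678) [heading=315, draw]
PU: pen up
PD: pen down
RT 300: heading 315 -> 15
PD: pen down
BK 14: (22.678,-16.678) -> (9.155,-20.301) [heading=15, draw]
FD 19: (9.155,-20.301) -> (27.507,-15.384) [heading=15, draw]
PU: pen up
FD 6: (27.507,-15.384) -> (33.303,-13.831) [heading=15, move]
RT 108: heading 15 -> 267
RT 90: heading 267 -> 177
BK 1: (33.303,-13.831) -> (34.301,-13.883) [heading=177, move]
Final: pos=(34.301,-13.883), heading=177, 4 segment(s) drawn

Segment lengths:
  seg 1: (5,1) -> (17.021,-11.021), length = 17
  seg 2: (17.021,-11.021) -> (22.678,-16.678), length = 8
  seg 3: (22.678,-16.678) -> (9.155,-20.301), length = 14
  seg 4: (9.155,-20.301) -> (27.507,-15.384), length = 19
Total = 58

Answer: 58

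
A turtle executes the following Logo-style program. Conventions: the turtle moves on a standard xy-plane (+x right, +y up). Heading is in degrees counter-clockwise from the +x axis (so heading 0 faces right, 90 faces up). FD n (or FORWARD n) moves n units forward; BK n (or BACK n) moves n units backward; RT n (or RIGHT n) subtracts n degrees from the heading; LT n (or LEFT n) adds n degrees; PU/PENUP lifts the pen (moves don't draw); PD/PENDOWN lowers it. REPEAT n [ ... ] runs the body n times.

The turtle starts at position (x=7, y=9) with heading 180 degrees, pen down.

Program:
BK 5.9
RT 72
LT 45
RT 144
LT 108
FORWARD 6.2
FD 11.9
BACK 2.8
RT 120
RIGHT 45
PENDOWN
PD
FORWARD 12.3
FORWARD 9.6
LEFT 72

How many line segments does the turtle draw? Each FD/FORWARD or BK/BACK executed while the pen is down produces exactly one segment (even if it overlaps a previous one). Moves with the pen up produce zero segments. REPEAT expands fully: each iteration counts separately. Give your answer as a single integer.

Answer: 6

Derivation:
Executing turtle program step by step:
Start: pos=(7,9), heading=180, pen down
BK 5.9: (7,9) -> (12.9,9) [heading=180, draw]
RT 72: heading 180 -> 108
LT 45: heading 108 -> 153
RT 144: heading 153 -> 9
LT 108: heading 9 -> 117
FD 6.2: (12.9,9) -> (10.085,14.524) [heading=117, draw]
FD 11.9: (10.085,14.524) -> (4.683,25.127) [heading=117, draw]
BK 2.8: (4.683,25.127) -> (5.954,22.632) [heading=117, draw]
RT 120: heading 117 -> 357
RT 45: heading 357 -> 312
PD: pen down
PD: pen down
FD 12.3: (5.954,22.632) -> (14.184,13.492) [heading=312, draw]
FD 9.6: (14.184,13.492) -> (20.608,6.358) [heading=312, draw]
LT 72: heading 312 -> 24
Final: pos=(20.608,6.358), heading=24, 6 segment(s) drawn
Segments drawn: 6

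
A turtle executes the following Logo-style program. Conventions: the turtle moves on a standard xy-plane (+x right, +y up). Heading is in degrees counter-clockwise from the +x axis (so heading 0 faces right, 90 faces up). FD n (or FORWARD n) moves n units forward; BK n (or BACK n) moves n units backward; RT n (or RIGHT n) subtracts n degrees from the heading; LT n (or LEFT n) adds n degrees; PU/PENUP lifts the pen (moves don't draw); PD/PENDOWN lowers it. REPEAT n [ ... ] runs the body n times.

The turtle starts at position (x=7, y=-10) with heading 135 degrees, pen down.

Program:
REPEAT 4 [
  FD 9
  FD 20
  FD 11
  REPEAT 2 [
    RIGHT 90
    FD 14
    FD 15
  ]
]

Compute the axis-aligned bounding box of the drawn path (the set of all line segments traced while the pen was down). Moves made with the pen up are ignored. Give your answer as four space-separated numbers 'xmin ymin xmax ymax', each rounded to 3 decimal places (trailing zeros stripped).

Answer: -21.284 -30.506 48.012 38.79

Derivation:
Executing turtle program step by step:
Start: pos=(7,-10), heading=135, pen down
REPEAT 4 [
  -- iteration 1/4 --
  FD 9: (7,-10) -> (0.636,-3.636) [heading=135, draw]
  FD 20: (0.636,-3.636) -> (-13.506,10.506) [heading=135, draw]
  FD 11: (-13.506,10.506) -> (-21.284,18.284) [heading=135, draw]
  REPEAT 2 [
    -- iteration 1/2 --
    RT 90: heading 135 -> 45
    FD 14: (-21.284,18.284) -> (-11.385,28.184) [heading=45, draw]
    FD 15: (-11.385,28.184) -> (-0.778,38.79) [heading=45, draw]
    -- iteration 2/2 --
    RT 90: heading 45 -> 315
    FD 14: (-0.778,38.79) -> (9.121,28.891) [heading=315, draw]
    FD 15: (9.121,28.891) -> (19.728,18.284) [heading=315, draw]
  ]
  -- iteration 2/4 --
  FD 9: (19.728,18.284) -> (26.092,11.92) [heading=315, draw]
  FD 20: (26.092,11.92) -> (40.234,-2.222) [heading=315, draw]
  FD 11: (40.234,-2.222) -> (48.012,-10) [heading=315, draw]
  REPEAT 2 [
    -- iteration 1/2 --
    RT 90: heading 315 -> 225
    FD 14: (48.012,-10) -> (38.113,-19.899) [heading=225, draw]
    FD 15: (38.113,-19.899) -> (27.506,-30.506) [heading=225, draw]
    -- iteration 2/2 --
    RT 90: heading 225 -> 135
    FD 14: (27.506,-30.506) -> (17.607,-20.607) [heading=135, draw]
    FD 15: (17.607,-20.607) -> (7,-10) [heading=135, draw]
  ]
  -- iteration 3/4 --
  FD 9: (7,-10) -> (0.636,-3.636) [heading=135, draw]
  FD 20: (0.636,-3.636) -> (-13.506,10.506) [heading=135, draw]
  FD 11: (-13.506,10.506) -> (-21.284,18.284) [heading=135, draw]
  REPEAT 2 [
    -- iteration 1/2 --
    RT 90: heading 135 -> 45
    FD 14: (-21.284,18.284) -> (-11.385,28.184) [heading=45, draw]
    FD 15: (-11.385,28.184) -> (-0.778,38.79) [heading=45, draw]
    -- iteration 2/2 --
    RT 90: heading 45 -> 315
    FD 14: (-0.778,38.79) -> (9.121,28.891) [heading=315, draw]
    FD 15: (9.121,28.891) -> (19.728,18.284) [heading=315, draw]
  ]
  -- iteration 4/4 --
  FD 9: (19.728,18.284) -> (26.092,11.92) [heading=315, draw]
  FD 20: (26.092,11.92) -> (40.234,-2.222) [heading=315, draw]
  FD 11: (40.234,-2.222) -> (48.012,-10) [heading=315, draw]
  REPEAT 2 [
    -- iteration 1/2 --
    RT 90: heading 315 -> 225
    FD 14: (48.012,-10) -> (38.113,-19.899) [heading=225, draw]
    FD 15: (38.113,-19.899) -> (27.506,-30.506) [heading=225, draw]
    -- iteration 2/2 --
    RT 90: heading 225 -> 135
    FD 14: (27.506,-30.506) -> (17.607,-20.607) [heading=135, draw]
    FD 15: (17.607,-20.607) -> (7,-10) [heading=135, draw]
  ]
]
Final: pos=(7,-10), heading=135, 28 segment(s) drawn

Segment endpoints: x in {-21.284, -21.284, -13.506, -13.506, -11.385, -11.385, -0.778, -0.778, 0.636, 0.636, 7, 7, 9.121, 9.121, 17.607, 17.607, 19.728, 19.728, 26.092, 26.092, 27.506, 27.506, 38.113, 38.113, 40.234, 40.234, 48.012, 48.012}, y in {-30.506, -30.506, -20.607, -20.607, -19.899, -19.899, -10, -10, -10, -10, -10, -3.636, -3.636, -2.222, -2.222, 10.506, 10.506, 11.92, 11.92, 18.284, 18.284, 28.184, 28.184, 28.891, 28.891, 38.79, 38.79}
xmin=-21.284, ymin=-30.506, xmax=48.012, ymax=38.79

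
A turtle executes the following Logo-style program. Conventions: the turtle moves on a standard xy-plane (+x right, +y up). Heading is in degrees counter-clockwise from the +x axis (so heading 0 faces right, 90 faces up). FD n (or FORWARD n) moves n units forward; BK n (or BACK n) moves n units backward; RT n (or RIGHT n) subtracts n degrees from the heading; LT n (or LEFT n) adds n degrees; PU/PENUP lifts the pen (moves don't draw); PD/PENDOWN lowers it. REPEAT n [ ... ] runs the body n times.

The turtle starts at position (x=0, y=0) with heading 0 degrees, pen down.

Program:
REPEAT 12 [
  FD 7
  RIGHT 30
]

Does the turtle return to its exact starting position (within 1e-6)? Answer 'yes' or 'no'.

Answer: yes

Derivation:
Executing turtle program step by step:
Start: pos=(0,0), heading=0, pen down
REPEAT 12 [
  -- iteration 1/12 --
  FD 7: (0,0) -> (7,0) [heading=0, draw]
  RT 30: heading 0 -> 330
  -- iteration 2/12 --
  FD 7: (7,0) -> (13.062,-3.5) [heading=330, draw]
  RT 30: heading 330 -> 300
  -- iteration 3/12 --
  FD 7: (13.062,-3.5) -> (16.562,-9.562) [heading=300, draw]
  RT 30: heading 300 -> 270
  -- iteration 4/12 --
  FD 7: (16.562,-9.562) -> (16.562,-16.562) [heading=270, draw]
  RT 30: heading 270 -> 240
  -- iteration 5/12 --
  FD 7: (16.562,-16.562) -> (13.062,-22.624) [heading=240, draw]
  RT 30: heading 240 -> 210
  -- iteration 6/12 --
  FD 7: (13.062,-22.624) -> (7,-26.124) [heading=210, draw]
  RT 30: heading 210 -> 180
  -- iteration 7/12 --
  FD 7: (7,-26.124) -> (0,-26.124) [heading=180, draw]
  RT 30: heading 180 -> 150
  -- iteration 8/12 --
  FD 7: (0,-26.124) -> (-6.062,-22.624) [heading=150, draw]
  RT 30: heading 150 -> 120
  -- iteration 9/12 --
  FD 7: (-6.062,-22.624) -> (-9.562,-16.562) [heading=120, draw]
  RT 30: heading 120 -> 90
  -- iteration 10/12 --
  FD 7: (-9.562,-16.562) -> (-9.562,-9.562) [heading=90, draw]
  RT 30: heading 90 -> 60
  -- iteration 11/12 --
  FD 7: (-9.562,-9.562) -> (-6.062,-3.5) [heading=60, draw]
  RT 30: heading 60 -> 30
  -- iteration 12/12 --
  FD 7: (-6.062,-3.5) -> (0,0) [heading=30, draw]
  RT 30: heading 30 -> 0
]
Final: pos=(0,0), heading=0, 12 segment(s) drawn

Start position: (0, 0)
Final position: (0, 0)
Distance = 0; < 1e-6 -> CLOSED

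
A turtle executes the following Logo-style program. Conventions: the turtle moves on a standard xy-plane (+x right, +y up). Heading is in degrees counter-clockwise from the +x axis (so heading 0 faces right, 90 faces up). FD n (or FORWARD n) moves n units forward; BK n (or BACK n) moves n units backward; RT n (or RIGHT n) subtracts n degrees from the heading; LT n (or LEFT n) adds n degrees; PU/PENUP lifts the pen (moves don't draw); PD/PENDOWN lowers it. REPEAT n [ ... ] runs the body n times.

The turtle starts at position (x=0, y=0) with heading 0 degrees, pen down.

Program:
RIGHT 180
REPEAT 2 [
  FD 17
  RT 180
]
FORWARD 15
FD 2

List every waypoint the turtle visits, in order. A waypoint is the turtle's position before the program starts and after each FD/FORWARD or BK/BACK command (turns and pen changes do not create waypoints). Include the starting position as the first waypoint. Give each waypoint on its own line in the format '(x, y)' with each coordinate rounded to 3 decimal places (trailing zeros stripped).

Answer: (0, 0)
(-17, 0)
(0, 0)
(-15, 0)
(-17, 0)

Derivation:
Executing turtle program step by step:
Start: pos=(0,0), heading=0, pen down
RT 180: heading 0 -> 180
REPEAT 2 [
  -- iteration 1/2 --
  FD 17: (0,0) -> (-17,0) [heading=180, draw]
  RT 180: heading 180 -> 0
  -- iteration 2/2 --
  FD 17: (-17,0) -> (0,0) [heading=0, draw]
  RT 180: heading 0 -> 180
]
FD 15: (0,0) -> (-15,0) [heading=180, draw]
FD 2: (-15,0) -> (-17,0) [heading=180, draw]
Final: pos=(-17,0), heading=180, 4 segment(s) drawn
Waypoints (5 total):
(0, 0)
(-17, 0)
(0, 0)
(-15, 0)
(-17, 0)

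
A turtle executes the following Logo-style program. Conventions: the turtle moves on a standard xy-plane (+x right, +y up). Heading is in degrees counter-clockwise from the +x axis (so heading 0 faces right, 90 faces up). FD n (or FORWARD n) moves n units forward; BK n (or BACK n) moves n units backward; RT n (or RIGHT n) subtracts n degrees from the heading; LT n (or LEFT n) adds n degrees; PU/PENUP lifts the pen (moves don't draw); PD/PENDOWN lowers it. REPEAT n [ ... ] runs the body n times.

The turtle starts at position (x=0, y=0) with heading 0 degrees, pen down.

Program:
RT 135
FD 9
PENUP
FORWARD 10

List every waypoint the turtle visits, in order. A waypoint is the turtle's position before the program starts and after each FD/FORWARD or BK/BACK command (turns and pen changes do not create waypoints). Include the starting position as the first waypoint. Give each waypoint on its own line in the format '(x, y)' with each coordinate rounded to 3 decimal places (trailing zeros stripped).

Answer: (0, 0)
(-6.364, -6.364)
(-13.435, -13.435)

Derivation:
Executing turtle program step by step:
Start: pos=(0,0), heading=0, pen down
RT 135: heading 0 -> 225
FD 9: (0,0) -> (-6.364,-6.364) [heading=225, draw]
PU: pen up
FD 10: (-6.364,-6.364) -> (-13.435,-13.435) [heading=225, move]
Final: pos=(-13.435,-13.435), heading=225, 1 segment(s) drawn
Waypoints (3 total):
(0, 0)
(-6.364, -6.364)
(-13.435, -13.435)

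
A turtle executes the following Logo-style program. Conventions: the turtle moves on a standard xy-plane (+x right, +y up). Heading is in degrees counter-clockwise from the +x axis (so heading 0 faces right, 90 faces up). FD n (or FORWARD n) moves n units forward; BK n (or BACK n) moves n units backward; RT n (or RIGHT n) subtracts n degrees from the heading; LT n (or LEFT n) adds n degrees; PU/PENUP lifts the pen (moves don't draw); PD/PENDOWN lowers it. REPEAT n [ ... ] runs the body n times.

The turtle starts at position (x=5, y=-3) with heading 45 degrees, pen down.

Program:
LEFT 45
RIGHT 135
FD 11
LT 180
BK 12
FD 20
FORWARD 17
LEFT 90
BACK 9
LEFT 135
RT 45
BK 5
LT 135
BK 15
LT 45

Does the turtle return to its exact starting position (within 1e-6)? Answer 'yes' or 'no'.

Answer: no

Derivation:
Executing turtle program step by step:
Start: pos=(5,-3), heading=45, pen down
LT 45: heading 45 -> 90
RT 135: heading 90 -> 315
FD 11: (5,-3) -> (12.778,-10.778) [heading=315, draw]
LT 180: heading 315 -> 135
BK 12: (12.778,-10.778) -> (21.263,-19.263) [heading=135, draw]
FD 20: (21.263,-19.263) -> (7.121,-5.121) [heading=135, draw]
FD 17: (7.121,-5.121) -> (-4.899,6.899) [heading=135, draw]
LT 90: heading 135 -> 225
BK 9: (-4.899,6.899) -> (1.464,13.263) [heading=225, draw]
LT 135: heading 225 -> 0
RT 45: heading 0 -> 315
BK 5: (1.464,13.263) -> (-2.071,16.799) [heading=315, draw]
LT 135: heading 315 -> 90
BK 15: (-2.071,16.799) -> (-2.071,1.799) [heading=90, draw]
LT 45: heading 90 -> 135
Final: pos=(-2.071,1.799), heading=135, 7 segment(s) drawn

Start position: (5, -3)
Final position: (-2.071, 1.799)
Distance = 8.546; >= 1e-6 -> NOT closed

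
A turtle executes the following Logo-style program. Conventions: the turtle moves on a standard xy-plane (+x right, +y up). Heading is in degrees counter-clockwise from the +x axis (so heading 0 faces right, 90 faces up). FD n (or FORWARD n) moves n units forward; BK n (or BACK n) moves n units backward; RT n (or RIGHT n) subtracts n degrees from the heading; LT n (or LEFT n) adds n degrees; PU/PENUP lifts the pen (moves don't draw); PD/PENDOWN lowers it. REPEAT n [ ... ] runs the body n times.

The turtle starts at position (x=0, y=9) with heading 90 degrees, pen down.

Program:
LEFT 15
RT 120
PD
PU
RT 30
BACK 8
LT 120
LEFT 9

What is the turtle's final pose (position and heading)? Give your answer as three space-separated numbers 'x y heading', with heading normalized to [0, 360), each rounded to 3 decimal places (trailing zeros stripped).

Answer: -5.657 14.657 84

Derivation:
Executing turtle program step by step:
Start: pos=(0,9), heading=90, pen down
LT 15: heading 90 -> 105
RT 120: heading 105 -> 345
PD: pen down
PU: pen up
RT 30: heading 345 -> 315
BK 8: (0,9) -> (-5.657,14.657) [heading=315, move]
LT 120: heading 315 -> 75
LT 9: heading 75 -> 84
Final: pos=(-5.657,14.657), heading=84, 0 segment(s) drawn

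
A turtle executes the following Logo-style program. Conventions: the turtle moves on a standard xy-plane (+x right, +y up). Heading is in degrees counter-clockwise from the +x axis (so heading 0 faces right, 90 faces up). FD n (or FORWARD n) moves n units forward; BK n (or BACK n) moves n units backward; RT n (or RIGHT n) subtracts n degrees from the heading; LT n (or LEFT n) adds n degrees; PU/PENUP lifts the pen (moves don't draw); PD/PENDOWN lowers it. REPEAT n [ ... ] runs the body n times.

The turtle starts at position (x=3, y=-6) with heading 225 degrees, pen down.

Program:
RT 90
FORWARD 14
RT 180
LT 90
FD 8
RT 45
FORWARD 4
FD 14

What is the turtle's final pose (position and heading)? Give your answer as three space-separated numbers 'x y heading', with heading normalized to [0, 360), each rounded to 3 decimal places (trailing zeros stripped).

Answer: 16.757 9.556 0

Derivation:
Executing turtle program step by step:
Start: pos=(3,-6), heading=225, pen down
RT 90: heading 225 -> 135
FD 14: (3,-6) -> (-6.899,3.899) [heading=135, draw]
RT 180: heading 135 -> 315
LT 90: heading 315 -> 45
FD 8: (-6.899,3.899) -> (-1.243,9.556) [heading=45, draw]
RT 45: heading 45 -> 0
FD 4: (-1.243,9.556) -> (2.757,9.556) [heading=0, draw]
FD 14: (2.757,9.556) -> (16.757,9.556) [heading=0, draw]
Final: pos=(16.757,9.556), heading=0, 4 segment(s) drawn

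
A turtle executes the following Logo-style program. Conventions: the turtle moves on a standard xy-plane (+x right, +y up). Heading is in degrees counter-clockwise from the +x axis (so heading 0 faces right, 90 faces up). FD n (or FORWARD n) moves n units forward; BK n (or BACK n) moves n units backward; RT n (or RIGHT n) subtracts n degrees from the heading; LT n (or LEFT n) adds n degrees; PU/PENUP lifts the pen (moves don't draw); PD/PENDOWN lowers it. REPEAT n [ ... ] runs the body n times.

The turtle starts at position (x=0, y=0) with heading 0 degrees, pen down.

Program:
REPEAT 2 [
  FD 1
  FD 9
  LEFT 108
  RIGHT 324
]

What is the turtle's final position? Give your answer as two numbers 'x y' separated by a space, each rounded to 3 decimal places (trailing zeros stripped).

Executing turtle program step by step:
Start: pos=(0,0), heading=0, pen down
REPEAT 2 [
  -- iteration 1/2 --
  FD 1: (0,0) -> (1,0) [heading=0, draw]
  FD 9: (1,0) -> (10,0) [heading=0, draw]
  LT 108: heading 0 -> 108
  RT 324: heading 108 -> 144
  -- iteration 2/2 --
  FD 1: (10,0) -> (9.191,0.588) [heading=144, draw]
  FD 9: (9.191,0.588) -> (1.91,5.878) [heading=144, draw]
  LT 108: heading 144 -> 252
  RT 324: heading 252 -> 288
]
Final: pos=(1.91,5.878), heading=288, 4 segment(s) drawn

Answer: 1.91 5.878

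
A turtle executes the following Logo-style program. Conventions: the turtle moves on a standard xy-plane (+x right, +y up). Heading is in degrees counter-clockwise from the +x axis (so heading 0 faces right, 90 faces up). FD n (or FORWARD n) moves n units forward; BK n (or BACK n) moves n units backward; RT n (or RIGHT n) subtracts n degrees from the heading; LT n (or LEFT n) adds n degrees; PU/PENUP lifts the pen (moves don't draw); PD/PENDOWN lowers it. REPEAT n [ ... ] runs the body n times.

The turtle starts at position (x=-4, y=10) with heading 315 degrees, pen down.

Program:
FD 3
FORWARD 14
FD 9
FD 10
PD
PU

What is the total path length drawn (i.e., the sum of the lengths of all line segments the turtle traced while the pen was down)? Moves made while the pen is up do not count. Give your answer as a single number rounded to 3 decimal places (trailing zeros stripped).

Executing turtle program step by step:
Start: pos=(-4,10), heading=315, pen down
FD 3: (-4,10) -> (-1.879,7.879) [heading=315, draw]
FD 14: (-1.879,7.879) -> (8.021,-2.021) [heading=315, draw]
FD 9: (8.021,-2.021) -> (14.385,-8.385) [heading=315, draw]
FD 10: (14.385,-8.385) -> (21.456,-15.456) [heading=315, draw]
PD: pen down
PU: pen up
Final: pos=(21.456,-15.456), heading=315, 4 segment(s) drawn

Segment lengths:
  seg 1: (-4,10) -> (-1.879,7.879), length = 3
  seg 2: (-1.879,7.879) -> (8.021,-2.021), length = 14
  seg 3: (8.021,-2.021) -> (14.385,-8.385), length = 9
  seg 4: (14.385,-8.385) -> (21.456,-15.456), length = 10
Total = 36

Answer: 36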